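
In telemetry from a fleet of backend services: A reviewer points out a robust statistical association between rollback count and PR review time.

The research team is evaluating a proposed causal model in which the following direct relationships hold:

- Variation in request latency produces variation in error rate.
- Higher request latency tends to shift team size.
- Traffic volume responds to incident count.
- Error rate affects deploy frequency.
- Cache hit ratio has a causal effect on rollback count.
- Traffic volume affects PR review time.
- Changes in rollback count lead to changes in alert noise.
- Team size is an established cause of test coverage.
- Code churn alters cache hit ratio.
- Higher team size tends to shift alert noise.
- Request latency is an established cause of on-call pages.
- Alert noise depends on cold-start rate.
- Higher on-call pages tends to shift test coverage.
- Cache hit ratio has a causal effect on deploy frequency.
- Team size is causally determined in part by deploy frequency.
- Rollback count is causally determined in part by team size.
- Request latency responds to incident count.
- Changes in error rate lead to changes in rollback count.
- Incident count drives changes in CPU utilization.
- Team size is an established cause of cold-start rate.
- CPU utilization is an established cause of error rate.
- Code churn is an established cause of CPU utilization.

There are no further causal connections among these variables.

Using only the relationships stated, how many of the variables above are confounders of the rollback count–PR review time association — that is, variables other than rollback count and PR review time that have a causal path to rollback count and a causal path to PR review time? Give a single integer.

1

The common causes are: incident count (to rollback count via incident count → request latency → team size → rollback count; to PR review time via incident count → traffic volume → PR review time).
Every other variable lacks a causal path to at least one of rollback count and PR review time.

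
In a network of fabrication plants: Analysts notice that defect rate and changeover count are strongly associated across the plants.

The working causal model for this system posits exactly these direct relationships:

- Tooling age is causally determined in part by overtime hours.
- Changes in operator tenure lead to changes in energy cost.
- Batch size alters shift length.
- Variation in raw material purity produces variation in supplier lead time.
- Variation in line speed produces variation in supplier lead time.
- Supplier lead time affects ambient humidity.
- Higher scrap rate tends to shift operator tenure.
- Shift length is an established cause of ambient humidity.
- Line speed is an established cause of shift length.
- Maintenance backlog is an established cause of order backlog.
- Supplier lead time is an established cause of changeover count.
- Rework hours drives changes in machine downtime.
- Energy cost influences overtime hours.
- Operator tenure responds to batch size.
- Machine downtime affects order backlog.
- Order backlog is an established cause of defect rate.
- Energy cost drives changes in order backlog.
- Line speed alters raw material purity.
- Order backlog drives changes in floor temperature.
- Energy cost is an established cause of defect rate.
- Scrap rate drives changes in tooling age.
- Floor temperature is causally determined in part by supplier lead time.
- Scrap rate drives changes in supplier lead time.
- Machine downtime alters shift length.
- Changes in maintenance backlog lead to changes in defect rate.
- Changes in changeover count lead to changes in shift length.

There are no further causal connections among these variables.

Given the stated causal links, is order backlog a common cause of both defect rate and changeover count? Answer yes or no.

no

Order backlog has no stated causal path to changeover count. A confounder must cause both variables, so order backlog does not qualify.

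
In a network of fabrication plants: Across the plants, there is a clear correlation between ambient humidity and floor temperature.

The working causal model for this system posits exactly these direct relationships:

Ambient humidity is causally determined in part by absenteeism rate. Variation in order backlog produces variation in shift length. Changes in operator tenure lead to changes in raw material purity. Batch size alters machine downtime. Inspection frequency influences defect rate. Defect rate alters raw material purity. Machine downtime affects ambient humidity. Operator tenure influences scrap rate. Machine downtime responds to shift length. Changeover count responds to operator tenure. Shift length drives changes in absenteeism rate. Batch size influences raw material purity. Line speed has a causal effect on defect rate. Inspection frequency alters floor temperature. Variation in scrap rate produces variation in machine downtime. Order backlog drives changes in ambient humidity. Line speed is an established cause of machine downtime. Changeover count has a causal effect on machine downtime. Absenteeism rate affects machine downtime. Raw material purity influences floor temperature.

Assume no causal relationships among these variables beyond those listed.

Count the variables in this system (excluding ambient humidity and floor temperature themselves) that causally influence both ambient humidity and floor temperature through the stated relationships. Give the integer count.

The common causes are: batch size (to ambient humidity via batch size → machine downtime → ambient humidity; to floor temperature via batch size → raw material purity → floor temperature); line speed (to ambient humidity via line speed → machine downtime → ambient humidity; to floor temperature via line speed → defect rate → raw material purity → floor temperature); operator tenure (to ambient humidity via operator tenure → changeover count → machine downtime → ambient humidity; to floor temperature via operator tenure → raw material purity → floor temperature).
Every other variable lacks a causal path to at least one of ambient humidity and floor temperature.

3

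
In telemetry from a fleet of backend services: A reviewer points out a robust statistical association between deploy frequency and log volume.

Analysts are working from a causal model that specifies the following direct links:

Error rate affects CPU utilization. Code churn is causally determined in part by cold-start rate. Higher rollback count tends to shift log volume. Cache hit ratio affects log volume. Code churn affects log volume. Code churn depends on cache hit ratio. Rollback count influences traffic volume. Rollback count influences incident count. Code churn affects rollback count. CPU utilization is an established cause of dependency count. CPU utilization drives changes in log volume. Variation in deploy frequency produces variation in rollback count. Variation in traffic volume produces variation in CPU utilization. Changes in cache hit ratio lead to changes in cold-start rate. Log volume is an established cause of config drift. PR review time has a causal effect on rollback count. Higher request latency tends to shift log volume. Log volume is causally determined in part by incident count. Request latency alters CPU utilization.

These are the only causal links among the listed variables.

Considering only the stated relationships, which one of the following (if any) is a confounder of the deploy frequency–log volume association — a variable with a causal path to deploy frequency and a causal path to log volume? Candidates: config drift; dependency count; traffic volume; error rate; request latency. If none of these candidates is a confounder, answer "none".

None of the listed candidates has causal paths to both deploy frequency and log volume in the stated relationships, so none is a common cause.

none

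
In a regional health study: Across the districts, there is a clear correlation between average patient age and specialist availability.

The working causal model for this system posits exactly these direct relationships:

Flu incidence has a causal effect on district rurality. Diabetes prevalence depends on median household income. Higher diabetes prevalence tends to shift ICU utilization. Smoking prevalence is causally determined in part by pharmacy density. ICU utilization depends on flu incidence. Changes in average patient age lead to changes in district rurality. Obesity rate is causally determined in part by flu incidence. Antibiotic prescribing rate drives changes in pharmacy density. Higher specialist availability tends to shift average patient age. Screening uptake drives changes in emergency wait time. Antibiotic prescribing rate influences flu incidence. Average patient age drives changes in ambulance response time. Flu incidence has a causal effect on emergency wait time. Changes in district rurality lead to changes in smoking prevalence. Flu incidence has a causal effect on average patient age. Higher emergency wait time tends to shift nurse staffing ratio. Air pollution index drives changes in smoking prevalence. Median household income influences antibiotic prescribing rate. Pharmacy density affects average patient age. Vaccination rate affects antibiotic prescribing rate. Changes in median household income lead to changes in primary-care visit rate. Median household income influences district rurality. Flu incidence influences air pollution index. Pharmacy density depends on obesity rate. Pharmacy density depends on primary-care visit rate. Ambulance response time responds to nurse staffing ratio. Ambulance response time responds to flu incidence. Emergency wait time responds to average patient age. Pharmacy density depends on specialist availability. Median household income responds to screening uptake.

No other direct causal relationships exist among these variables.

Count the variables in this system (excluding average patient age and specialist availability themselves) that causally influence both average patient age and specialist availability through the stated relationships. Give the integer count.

0

No listed variable has a causal path to both average patient age and specialist availability, so there are no common causes.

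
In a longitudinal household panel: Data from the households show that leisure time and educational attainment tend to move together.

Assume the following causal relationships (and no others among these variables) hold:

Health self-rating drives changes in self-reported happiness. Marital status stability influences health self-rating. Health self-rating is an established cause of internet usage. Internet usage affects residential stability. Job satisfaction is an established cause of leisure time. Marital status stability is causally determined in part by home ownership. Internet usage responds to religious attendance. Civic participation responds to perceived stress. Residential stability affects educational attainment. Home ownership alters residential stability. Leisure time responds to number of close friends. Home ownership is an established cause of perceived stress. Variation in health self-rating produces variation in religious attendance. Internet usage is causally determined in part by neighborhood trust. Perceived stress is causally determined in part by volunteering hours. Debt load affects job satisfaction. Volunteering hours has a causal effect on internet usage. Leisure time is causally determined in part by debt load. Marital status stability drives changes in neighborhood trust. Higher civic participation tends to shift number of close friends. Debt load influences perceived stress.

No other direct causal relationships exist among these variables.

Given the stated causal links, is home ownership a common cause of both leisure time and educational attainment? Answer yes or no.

yes

Home ownership has a causal path to leisure time (home ownership → perceived stress → civic participation → number of close friends → leisure time) and to educational attainment (home ownership → residential stability → educational attainment), so it is a common cause of both — a confounder.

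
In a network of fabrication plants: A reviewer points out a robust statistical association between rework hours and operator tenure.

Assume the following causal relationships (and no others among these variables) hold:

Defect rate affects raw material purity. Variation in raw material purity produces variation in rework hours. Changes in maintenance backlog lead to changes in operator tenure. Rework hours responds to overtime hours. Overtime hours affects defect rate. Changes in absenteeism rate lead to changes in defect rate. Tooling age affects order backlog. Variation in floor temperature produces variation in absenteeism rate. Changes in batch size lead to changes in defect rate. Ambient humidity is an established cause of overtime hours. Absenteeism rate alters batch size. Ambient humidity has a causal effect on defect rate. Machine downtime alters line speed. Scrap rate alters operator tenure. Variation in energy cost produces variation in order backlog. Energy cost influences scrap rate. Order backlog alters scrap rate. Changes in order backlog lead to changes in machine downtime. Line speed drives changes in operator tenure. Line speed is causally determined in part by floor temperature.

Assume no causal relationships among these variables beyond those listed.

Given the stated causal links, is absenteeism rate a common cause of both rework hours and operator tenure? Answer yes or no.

Absenteeism rate has no stated causal path to operator tenure. A confounder must cause both variables, so absenteeism rate does not qualify.

no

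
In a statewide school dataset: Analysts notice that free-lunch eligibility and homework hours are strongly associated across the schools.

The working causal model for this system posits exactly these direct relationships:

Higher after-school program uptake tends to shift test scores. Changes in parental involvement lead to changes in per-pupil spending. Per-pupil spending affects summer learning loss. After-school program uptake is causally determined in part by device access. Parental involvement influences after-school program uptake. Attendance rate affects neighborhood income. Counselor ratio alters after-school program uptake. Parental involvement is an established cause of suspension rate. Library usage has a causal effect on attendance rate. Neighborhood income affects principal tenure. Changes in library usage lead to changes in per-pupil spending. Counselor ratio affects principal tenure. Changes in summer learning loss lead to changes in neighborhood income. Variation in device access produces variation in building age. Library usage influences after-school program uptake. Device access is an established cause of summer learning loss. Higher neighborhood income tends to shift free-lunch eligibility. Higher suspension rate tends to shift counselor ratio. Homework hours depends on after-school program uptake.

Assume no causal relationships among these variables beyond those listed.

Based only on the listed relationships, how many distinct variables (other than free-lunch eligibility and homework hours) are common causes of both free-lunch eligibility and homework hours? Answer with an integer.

The common causes are: device access (to free-lunch eligibility via device access → summer learning loss → neighborhood income → free-lunch eligibility; to homework hours via device access → after-school program uptake → homework hours); library usage (to free-lunch eligibility via library usage → attendance rate → neighborhood income → free-lunch eligibility; to homework hours via library usage → after-school program uptake → homework hours); parental involvement (to free-lunch eligibility via parental involvement → per-pupil spending → summer learning loss → neighborhood income → free-lunch eligibility; to homework hours via parental involvement → after-school program uptake → homework hours).
Every other variable lacks a causal path to at least one of free-lunch eligibility and homework hours.

3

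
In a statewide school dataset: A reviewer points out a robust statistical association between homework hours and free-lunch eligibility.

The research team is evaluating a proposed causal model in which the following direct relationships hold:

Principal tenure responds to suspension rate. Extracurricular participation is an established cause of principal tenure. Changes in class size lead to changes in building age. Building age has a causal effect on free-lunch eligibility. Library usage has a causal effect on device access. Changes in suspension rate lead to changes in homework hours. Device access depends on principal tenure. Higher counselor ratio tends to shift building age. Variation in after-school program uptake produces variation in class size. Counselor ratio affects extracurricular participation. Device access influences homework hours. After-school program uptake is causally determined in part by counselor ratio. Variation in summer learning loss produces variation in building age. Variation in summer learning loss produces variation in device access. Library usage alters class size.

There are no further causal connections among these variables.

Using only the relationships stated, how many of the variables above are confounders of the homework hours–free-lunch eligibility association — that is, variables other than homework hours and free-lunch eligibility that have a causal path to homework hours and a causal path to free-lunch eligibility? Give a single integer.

3

The common causes are: counselor ratio (to homework hours via counselor ratio → extracurricular participation → principal tenure → device access → homework hours; to free-lunch eligibility via counselor ratio → building age → free-lunch eligibility); library usage (to homework hours via library usage → device access → homework hours; to free-lunch eligibility via library usage → class size → building age → free-lunch eligibility); summer learning loss (to homework hours via summer learning loss → device access → homework hours; to free-lunch eligibility via summer learning loss → building age → free-lunch eligibility).
Every other variable lacks a causal path to at least one of homework hours and free-lunch eligibility.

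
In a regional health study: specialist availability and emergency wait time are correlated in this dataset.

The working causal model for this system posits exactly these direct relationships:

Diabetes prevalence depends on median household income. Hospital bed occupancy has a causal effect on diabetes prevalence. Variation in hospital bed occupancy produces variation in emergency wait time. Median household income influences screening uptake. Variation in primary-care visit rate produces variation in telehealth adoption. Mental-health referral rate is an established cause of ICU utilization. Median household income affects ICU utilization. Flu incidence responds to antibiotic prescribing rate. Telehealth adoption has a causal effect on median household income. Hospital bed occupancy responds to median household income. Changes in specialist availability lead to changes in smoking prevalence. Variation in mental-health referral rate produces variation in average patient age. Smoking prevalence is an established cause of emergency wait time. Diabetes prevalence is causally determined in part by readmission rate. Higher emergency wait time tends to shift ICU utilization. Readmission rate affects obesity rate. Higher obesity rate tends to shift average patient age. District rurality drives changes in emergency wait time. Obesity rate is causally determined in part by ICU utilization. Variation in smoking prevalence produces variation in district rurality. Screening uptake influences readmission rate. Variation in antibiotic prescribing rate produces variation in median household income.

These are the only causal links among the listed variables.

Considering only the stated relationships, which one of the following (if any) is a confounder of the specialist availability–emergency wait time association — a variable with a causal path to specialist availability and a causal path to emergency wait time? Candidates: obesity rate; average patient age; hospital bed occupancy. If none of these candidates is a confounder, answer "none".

None of the listed candidates has causal paths to both specialist availability and emergency wait time in the stated relationships, so none is a common cause.

none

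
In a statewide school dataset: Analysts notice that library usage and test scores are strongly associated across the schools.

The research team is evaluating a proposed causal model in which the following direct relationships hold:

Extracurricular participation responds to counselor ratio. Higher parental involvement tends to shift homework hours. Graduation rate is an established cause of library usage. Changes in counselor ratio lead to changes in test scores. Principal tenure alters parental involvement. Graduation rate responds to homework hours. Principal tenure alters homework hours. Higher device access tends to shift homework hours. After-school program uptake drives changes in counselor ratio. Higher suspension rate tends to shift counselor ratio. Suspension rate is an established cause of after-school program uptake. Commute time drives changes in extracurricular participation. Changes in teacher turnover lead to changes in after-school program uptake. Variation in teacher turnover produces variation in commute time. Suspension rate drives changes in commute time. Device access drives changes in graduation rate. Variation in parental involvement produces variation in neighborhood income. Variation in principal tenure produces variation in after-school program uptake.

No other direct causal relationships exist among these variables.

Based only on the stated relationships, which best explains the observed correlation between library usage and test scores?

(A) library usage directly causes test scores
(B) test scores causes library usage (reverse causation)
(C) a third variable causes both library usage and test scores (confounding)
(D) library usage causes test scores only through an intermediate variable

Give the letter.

Principal tenure causes library usage (principal tenure → homework hours → graduation rate → library usage) and test scores (principal tenure → after-school program uptake → counselor ratio → test scores) — a common cause creating the correlation.
There is no stated path from library usage to test scores or from test scores to library usage, so neither direct nor reverse causation applies.

C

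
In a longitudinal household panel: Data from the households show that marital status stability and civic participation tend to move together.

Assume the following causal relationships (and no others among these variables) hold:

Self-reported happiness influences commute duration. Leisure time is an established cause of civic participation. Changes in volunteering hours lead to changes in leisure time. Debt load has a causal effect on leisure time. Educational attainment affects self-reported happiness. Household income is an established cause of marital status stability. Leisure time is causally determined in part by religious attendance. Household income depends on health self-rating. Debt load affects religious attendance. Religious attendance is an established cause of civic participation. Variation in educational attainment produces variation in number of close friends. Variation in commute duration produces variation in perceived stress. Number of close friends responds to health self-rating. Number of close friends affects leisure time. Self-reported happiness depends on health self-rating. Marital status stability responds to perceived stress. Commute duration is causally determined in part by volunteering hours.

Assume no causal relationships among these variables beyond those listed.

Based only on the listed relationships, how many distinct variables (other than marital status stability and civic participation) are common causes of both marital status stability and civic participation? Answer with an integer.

3

The common causes are: educational attainment (to marital status stability via educational attainment → self-reported happiness → commute duration → perceived stress → marital status stability; to civic participation via educational attainment → number of close friends → leisure time → civic participation); health self-rating (to marital status stability via health self-rating → household income → marital status stability; to civic participation via health self-rating → number of close friends → leisure time → civic participation); volunteering hours (to marital status stability via volunteering hours → commute duration → perceived stress → marital status stability; to civic participation via volunteering hours → leisure time → civic participation).
Every other variable lacks a causal path to at least one of marital status stability and civic participation.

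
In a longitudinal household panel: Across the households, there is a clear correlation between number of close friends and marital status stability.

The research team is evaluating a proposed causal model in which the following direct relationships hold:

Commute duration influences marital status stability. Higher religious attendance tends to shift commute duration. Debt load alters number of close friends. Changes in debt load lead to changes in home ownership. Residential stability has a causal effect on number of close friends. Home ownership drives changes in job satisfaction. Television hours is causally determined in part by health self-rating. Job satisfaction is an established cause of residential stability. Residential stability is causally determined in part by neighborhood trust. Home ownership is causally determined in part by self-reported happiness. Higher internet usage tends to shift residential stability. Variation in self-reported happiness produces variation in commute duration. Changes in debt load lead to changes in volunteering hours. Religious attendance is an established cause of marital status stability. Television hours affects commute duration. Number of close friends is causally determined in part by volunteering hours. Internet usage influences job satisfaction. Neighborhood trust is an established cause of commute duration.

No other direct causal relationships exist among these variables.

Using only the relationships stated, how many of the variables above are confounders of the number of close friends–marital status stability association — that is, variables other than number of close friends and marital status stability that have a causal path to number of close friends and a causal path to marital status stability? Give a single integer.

2

The common causes are: neighborhood trust (to number of close friends via neighborhood trust → residential stability → number of close friends; to marital status stability via neighborhood trust → commute duration → marital status stability); self-reported happiness (to number of close friends via self-reported happiness → home ownership → job satisfaction → residential stability → number of close friends; to marital status stability via self-reported happiness → commute duration → marital status stability).
Every other variable lacks a causal path to at least one of number of close friends and marital status stability.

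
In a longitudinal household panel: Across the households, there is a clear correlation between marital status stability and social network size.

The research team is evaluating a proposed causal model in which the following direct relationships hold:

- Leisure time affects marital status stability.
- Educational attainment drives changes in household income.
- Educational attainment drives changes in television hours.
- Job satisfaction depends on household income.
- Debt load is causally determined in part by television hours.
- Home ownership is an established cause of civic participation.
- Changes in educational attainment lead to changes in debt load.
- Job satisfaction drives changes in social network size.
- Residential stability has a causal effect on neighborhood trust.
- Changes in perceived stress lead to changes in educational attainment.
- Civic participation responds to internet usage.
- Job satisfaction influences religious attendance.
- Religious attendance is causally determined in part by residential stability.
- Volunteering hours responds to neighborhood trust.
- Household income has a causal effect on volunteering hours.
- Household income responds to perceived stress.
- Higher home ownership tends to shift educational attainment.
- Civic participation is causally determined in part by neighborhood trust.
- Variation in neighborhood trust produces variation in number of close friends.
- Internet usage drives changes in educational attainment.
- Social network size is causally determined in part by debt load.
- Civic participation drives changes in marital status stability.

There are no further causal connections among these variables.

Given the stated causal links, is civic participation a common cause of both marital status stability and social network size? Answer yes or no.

Civic participation has no stated causal path to social network size. A confounder must cause both variables, so civic participation does not qualify.

no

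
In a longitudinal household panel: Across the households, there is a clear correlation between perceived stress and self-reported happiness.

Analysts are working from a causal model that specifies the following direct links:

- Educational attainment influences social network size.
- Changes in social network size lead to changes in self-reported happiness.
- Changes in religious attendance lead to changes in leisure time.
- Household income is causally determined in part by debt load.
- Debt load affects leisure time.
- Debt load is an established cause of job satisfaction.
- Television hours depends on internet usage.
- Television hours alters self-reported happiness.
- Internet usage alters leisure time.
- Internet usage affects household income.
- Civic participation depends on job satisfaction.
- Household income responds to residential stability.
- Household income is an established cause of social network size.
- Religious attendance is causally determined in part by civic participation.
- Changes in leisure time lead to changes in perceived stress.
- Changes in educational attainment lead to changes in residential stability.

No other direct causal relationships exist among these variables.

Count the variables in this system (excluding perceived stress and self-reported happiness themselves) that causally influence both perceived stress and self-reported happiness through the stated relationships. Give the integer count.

The common causes are: debt load (to perceived stress via debt load → leisure time → perceived stress; to self-reported happiness via debt load → household income → social network size → self-reported happiness); internet usage (to perceived stress via internet usage → leisure time → perceived stress; to self-reported happiness via internet usage → television hours → self-reported happiness).
Every other variable lacks a causal path to at least one of perceived stress and self-reported happiness.

2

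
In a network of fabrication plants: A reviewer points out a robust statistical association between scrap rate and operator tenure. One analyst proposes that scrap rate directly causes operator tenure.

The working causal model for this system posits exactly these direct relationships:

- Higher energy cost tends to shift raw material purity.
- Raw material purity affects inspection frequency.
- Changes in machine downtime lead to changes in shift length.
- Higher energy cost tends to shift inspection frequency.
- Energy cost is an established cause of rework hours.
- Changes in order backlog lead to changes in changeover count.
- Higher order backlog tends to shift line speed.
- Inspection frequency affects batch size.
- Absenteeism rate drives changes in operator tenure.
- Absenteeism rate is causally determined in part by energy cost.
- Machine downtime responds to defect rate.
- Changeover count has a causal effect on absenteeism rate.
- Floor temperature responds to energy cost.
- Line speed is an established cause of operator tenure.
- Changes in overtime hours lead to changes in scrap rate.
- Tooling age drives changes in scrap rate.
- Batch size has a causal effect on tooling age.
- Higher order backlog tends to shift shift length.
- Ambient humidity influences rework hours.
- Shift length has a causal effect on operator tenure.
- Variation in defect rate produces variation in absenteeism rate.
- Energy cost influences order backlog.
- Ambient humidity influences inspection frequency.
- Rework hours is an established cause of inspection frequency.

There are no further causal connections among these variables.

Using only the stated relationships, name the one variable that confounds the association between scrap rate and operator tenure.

energy cost

Energy cost has a causal path to scrap rate (energy cost → inspection frequency → batch size → tooling age → scrap rate) and a separate causal path to operator tenure (energy cost → absenteeism rate → operator tenure), so it is a common cause of both.
No stated relationship gives scrap rate a causal route to operator tenure, so the correlation is explained by the shared upstream cause rather than a direct effect.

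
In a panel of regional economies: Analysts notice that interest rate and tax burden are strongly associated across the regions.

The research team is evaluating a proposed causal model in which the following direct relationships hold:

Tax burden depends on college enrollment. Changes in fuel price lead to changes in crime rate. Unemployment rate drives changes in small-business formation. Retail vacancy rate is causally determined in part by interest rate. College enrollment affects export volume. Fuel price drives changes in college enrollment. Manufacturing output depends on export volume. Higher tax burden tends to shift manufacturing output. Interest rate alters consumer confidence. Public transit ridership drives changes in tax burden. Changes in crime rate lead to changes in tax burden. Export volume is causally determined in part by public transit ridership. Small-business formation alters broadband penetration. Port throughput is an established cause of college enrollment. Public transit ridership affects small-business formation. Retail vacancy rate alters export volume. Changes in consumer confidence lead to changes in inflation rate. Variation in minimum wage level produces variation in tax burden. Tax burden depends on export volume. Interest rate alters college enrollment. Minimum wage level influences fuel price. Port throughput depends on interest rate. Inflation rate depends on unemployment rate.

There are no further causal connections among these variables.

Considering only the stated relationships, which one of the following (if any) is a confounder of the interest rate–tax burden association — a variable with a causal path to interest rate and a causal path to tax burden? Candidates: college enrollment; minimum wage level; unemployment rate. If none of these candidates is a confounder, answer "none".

None of the listed candidates has causal paths to both interest rate and tax burden in the stated relationships, so none is a common cause.

none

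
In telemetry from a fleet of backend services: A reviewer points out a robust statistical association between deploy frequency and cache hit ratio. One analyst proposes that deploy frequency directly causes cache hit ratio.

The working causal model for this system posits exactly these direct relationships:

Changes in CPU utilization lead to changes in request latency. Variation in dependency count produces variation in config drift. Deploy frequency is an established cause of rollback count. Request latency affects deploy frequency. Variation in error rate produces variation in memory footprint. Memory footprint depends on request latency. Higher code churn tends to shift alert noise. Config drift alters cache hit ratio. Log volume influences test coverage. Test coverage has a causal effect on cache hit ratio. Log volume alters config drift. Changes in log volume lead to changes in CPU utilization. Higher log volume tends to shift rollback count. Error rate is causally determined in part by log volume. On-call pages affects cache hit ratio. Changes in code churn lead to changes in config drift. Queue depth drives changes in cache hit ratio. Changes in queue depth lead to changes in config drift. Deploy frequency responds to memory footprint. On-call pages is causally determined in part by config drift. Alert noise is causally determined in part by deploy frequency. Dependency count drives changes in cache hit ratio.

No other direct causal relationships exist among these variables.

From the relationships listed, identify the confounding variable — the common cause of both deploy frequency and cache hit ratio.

log volume

Log volume has a causal path to deploy frequency (log volume → error rate → memory footprint → deploy frequency) and a separate causal path to cache hit ratio (log volume → config drift → cache hit ratio), so it is a common cause of both.
No stated relationship gives deploy frequency a causal route to cache hit ratio, so the correlation is explained by the shared upstream cause rather than a direct effect.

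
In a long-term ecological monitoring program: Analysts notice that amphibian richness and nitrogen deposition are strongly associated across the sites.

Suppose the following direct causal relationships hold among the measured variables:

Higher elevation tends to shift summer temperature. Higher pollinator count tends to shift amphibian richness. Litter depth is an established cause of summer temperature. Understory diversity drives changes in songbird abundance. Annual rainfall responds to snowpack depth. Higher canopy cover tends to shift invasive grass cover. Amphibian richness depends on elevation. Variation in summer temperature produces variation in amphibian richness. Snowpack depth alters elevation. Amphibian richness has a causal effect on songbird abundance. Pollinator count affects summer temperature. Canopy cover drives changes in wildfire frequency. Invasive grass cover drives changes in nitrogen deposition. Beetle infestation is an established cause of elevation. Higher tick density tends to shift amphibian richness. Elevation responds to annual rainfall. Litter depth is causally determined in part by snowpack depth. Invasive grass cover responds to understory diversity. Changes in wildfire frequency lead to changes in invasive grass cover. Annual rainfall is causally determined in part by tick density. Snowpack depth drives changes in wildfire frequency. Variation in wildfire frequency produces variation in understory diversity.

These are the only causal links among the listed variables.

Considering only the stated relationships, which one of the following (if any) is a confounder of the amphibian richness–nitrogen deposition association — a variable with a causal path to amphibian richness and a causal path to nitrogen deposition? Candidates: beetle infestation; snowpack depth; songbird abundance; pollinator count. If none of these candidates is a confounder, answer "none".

Snowpack depth causes amphibian richness (snowpack depth → elevation → amphibian richness) and also causes nitrogen deposition (snowpack depth → wildfire frequency → invasive grass cover → nitrogen deposition); it is a common cause of both.
Each of the other candidates lacks a causal path to at least one of amphibian richness and nitrogen deposition, so they do not confound the relationship.

snowpack depth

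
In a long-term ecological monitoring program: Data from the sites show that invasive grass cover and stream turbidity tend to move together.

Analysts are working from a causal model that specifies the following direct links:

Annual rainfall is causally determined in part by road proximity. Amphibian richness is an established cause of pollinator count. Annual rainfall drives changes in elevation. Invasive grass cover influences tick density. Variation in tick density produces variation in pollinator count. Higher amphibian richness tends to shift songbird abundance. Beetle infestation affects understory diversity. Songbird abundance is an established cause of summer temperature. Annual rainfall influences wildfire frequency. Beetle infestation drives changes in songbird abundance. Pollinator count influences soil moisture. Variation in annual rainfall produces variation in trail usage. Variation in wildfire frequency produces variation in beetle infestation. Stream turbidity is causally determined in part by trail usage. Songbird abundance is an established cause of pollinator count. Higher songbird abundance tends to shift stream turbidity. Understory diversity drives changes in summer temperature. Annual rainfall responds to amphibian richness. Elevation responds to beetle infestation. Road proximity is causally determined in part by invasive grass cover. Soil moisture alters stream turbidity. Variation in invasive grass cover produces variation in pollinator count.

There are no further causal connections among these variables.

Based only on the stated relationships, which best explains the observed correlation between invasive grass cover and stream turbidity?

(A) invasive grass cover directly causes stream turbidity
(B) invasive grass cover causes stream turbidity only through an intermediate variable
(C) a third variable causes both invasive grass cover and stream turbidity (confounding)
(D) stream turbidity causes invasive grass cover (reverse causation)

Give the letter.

Invasive grass cover reaches stream turbidity through invasive grass cover → pollinator count → soil moisture → stream turbidity — an indirect causal chain with no direct invasive grass cover → stream turbidity link. No variable causes both invasive grass cover and stream turbidity, so confounding is ruled out; the effect is mediated.

B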